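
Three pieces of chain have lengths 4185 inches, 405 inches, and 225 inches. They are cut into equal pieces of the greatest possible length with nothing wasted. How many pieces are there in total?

107

Piece length = gcd(4185, 405, 225).
4185 = 3^3 × 5 × 31
405 = 3^4 × 5
225 = 3^2 × 5^2
gcd(4185, 405, 225) = 3^2 × 5 = 45.
Total pieces = 4185/45 + 405/45 + 225/45 = 93 + 9 + 5 = 107.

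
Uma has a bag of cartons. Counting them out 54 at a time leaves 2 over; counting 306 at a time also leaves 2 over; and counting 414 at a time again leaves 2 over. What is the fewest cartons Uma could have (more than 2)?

N − 2 must be a common multiple of 54, 306, and 414.
54 = 2 × 3^3
306 = 2 × 3^2 × 17
414 = 2 × 3^2 × 23
LCM(54, 306, 414) = 2 × 3^3 × 17 × 23 = 21114.
Smallest N > 2 is LCM + 2 = 21114 + 2 = 21116.

21116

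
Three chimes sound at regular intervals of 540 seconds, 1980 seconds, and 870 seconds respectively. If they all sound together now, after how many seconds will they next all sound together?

The first simultaneous occurrence is after LCM of the individual periods.
540 = 2^2 × 3^3 × 5
1980 = 2^2 × 3^2 × 5 × 11
870 = 2 × 3 × 5 × 29
LCM(540, 1980, 870) = 2^2 × 3^3 × 5 × 11 × 29 = 172260.

172260 seconds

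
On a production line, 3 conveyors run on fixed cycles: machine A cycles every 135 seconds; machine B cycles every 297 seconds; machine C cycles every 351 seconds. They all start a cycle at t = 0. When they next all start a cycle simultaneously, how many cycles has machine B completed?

65 cycles

All finish a whole number of cycles simultaneously at t = LCM of the periods.
135 = 3^3 × 5
297 = 3^3 × 11
351 = 3^3 × 13
LCM(135, 297, 351) = 3^3 × 5 × 11 × 13 = 19305.
Cycles for period 297: 19305 / 297 = 65.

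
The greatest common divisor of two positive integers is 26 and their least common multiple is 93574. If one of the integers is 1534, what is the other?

For two integers, gcd × lcm = product, so the other is (26 × 93574) / 1534 = 2432924 / 1534 = 1586.

1586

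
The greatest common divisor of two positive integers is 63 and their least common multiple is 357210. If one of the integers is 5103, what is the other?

For two integers, gcd × lcm = product, so the other is (63 × 357210) / 5103 = 22504230 / 5103 = 4410.

4410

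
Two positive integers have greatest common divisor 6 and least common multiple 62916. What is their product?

377496

For any two positive integers, gcd × lcm = product = 6 × 62916 = 377496.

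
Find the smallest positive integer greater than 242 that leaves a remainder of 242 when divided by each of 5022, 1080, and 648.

N − 242 must be a common multiple of 5022, 1080, and 648.
5022 = 2 × 3^4 × 31
1080 = 2^3 × 3^3 × 5
648 = 2^3 × 3^4
LCM(5022, 1080, 648) = 2^3 × 3^4 × 5 × 31 = 100440.
Smallest N > 242 is LCM + 242 = 100440 + 242 = 100682.

100682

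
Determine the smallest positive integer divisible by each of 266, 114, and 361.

266 = 2 × 7 × 19
114 = 2 × 3 × 19
361 = 19^2
LCM(266, 114, 361) = 2 × 3 × 7 × 19^2 = 15162.

15162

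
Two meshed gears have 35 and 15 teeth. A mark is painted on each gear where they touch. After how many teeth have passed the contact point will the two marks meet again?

We need the least common multiple of the intervals.
35 = 5 × 7
15 = 3 × 5
LCM(35, 15) = 3 × 5 × 7 = 105.

105 teeth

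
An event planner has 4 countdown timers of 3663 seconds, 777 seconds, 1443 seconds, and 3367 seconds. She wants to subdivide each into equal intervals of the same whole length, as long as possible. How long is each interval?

The interval must divide each timer length; the longest such is the gcd.
3663 = 3^2 × 11 × 37
777 = 3 × 7 × 37
1443 = 3 × 13 × 37
3367 = 7 × 13 × 37
gcd(3663, 777, 1443, 3367) = 37.

37 seconds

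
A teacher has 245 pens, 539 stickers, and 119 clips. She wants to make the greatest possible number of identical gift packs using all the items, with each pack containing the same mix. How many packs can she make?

The pack count must divide each quantity, so the greatest is gcd(245, 539, 119).
245 = 5 × 7^2
539 = 7^2 × 11
119 = 7 × 17
gcd(245, 539, 119) = 7.

7 packs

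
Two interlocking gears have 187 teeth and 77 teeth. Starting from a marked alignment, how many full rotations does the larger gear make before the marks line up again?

7 rotations

All finish a whole number of cycles simultaneously at t = LCM of the periods.
187 = 11 × 17
77 = 7 × 11
LCM(187, 77) = 7 × 11 × 17 = 1309.
Rotations for period 187: 1309 / 187 = 7.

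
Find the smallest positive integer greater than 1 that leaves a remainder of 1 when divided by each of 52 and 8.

N − 1 must be a common multiple of 52 and 8.
52 = 2^2 × 13
8 = 2^3
LCM(52, 8) = 2^3 × 13 = 104.
Smallest N > 1 is LCM + 1 = 104 + 1 = 105.

105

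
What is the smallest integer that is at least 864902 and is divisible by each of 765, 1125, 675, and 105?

1204875

The integer must be a common multiple of 765, 1125, 675, and 105, so a multiple of their LCM.
765 = 3^2 × 5 × 17
1125 = 3^2 × 5^3
675 = 3^3 × 5^2
105 = 3 × 5 × 7
LCM(765, 1125, 675, 105) = 3^3 × 5^3 × 7 × 17 = 401625.
Smallest multiple of 401625 that is ≥ 864902: ⌈864902/401625⌉ × 401625 = 3 × 401625 = 1204875.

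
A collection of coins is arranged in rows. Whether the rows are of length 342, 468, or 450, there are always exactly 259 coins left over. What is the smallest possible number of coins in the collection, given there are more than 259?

222559

N − 259 must be a common multiple of 342, 468, and 450.
342 = 2 × 3^2 × 19
468 = 2^2 × 3^2 × 13
450 = 2 × 3^2 × 5^2
LCM(342, 468, 450) = 2^2 × 3^2 × 5^2 × 13 × 19 = 222300.
Smallest N > 259 is LCM + 259 = 222300 + 259 = 222559.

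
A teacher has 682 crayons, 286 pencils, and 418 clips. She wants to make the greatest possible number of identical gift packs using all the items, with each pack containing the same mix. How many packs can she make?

22 packs

The pack count must divide each quantity, so the greatest is gcd(682, 286, 418).
682 = 2 × 11 × 31
286 = 2 × 11 × 13
418 = 2 × 11 × 19
gcd(682, 286, 418) = 2 × 11 = 22.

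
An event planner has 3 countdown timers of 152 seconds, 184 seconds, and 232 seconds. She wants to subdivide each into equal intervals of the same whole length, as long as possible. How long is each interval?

8 seconds

The interval must divide each timer length; the longest such is the gcd.
152 = 2^3 × 19
184 = 2^3 × 23
232 = 2^3 × 29
gcd(152, 184, 232) = 2^3 = 8.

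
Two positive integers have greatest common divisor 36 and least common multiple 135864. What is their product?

4891104

For any two positive integers, gcd × lcm = product = 36 × 135864 = 4891104.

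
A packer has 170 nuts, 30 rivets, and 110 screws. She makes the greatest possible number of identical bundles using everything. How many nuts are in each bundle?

Number of bundles = gcd(170, 30, 110).
170 = 2 × 5 × 17
30 = 2 × 3 × 5
110 = 2 × 5 × 11
gcd(170, 30, 110) = 2 × 5 = 10.
nuts per bundle = 170 / 10 = 17.

17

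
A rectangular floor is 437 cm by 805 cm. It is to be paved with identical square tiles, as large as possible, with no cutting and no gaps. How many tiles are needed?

665

Tile side = gcd(437, 805).
437 = 19 × 23
805 = 5 × 7 × 23
gcd(437, 805) = 23.
Tiles: (437/23) × (805/23) = 19 × 35 = 665.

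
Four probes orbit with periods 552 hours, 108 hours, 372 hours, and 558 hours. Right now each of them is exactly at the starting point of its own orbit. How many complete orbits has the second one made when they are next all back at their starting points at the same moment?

The first common completion time is the LCM of the periods.
552 = 2^3 × 3 × 23
108 = 2^2 × 3^3
372 = 2^2 × 3 × 31
558 = 2 × 3^2 × 31
LCM(552, 108, 372, 558) = 2^3 × 3^3 × 23 × 31 = 154008.
Orbits for period 108: 154008 / 108 = 1426.

1426 orbits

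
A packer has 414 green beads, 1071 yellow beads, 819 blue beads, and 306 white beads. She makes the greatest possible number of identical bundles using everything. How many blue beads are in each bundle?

Number of bundles = gcd(414, 1071, 819, 306).
414 = 2 × 3^2 × 23
1071 = 3^2 × 7 × 17
819 = 3^2 × 7 × 13
306 = 2 × 3^2 × 17
gcd(414, 1071, 819, 306) = 3^2 = 9.
blue beads per bundle = 819 / 9 = 91.

91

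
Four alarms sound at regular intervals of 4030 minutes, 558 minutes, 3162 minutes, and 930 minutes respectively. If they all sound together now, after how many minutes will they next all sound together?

616590 minutes

The first simultaneous occurrence is after LCM of the individual periods.
4030 = 2 × 5 × 13 × 31
558 = 2 × 3^2 × 31
3162 = 2 × 3 × 17 × 31
930 = 2 × 3 × 5 × 31
LCM(4030, 558, 3162, 930) = 2 × 3^2 × 5 × 13 × 17 × 31 = 616590.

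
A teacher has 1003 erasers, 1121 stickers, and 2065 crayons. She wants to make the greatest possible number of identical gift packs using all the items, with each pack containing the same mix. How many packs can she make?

The pack count must divide each quantity, so the greatest is gcd(1003, 1121, 2065).
1003 = 17 × 59
1121 = 19 × 59
2065 = 5 × 7 × 59
gcd(1003, 1121, 2065) = 59.

59 packs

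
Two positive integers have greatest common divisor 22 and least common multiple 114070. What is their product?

For any two positive integers, gcd × lcm = product = 22 × 114070 = 2509540.

2509540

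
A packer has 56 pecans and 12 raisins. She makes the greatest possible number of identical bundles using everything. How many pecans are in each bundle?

14

Number of bundles = gcd(56, 12).
56 = 2^3 × 7
12 = 2^2 × 3
gcd(56, 12) = 2^2 = 4.
pecans per bundle = 56 / 4 = 14.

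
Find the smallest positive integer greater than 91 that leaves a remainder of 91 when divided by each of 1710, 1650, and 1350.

N − 91 must be a common multiple of 1710, 1650, and 1350.
1710 = 2 × 3^2 × 5 × 19
1650 = 2 × 3 × 5^2 × 11
1350 = 2 × 3^3 × 5^2
LCM(1710, 1650, 1350) = 2 × 3^3 × 5^2 × 11 × 19 = 282150.
Smallest N > 91 is LCM + 91 = 282150 + 91 = 282241.

282241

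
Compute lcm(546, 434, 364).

546 = 2 × 3 × 7 × 13
434 = 2 × 7 × 31
364 = 2^2 × 7 × 13
LCM(546, 434, 364) = 2^2 × 3 × 7 × 13 × 31 = 33852.

33852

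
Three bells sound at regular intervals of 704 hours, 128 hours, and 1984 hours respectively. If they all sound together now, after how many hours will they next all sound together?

We need the least common multiple of the intervals.
704 = 2^6 × 11
128 = 2^7
1984 = 2^6 × 31
LCM(704, 128, 1984) = 2^7 × 11 × 31 = 43648.

43648 hours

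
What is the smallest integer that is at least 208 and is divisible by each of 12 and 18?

The integer must be a common multiple of 12 and 18, so a multiple of their LCM.
12 = 2^2 × 3
18 = 2 × 3^2
LCM(12, 18) = 2^2 × 3^2 = 36.
Smallest multiple of 36 that is ≥ 208: ⌈208/36⌉ × 36 = 6 × 36 = 216.

216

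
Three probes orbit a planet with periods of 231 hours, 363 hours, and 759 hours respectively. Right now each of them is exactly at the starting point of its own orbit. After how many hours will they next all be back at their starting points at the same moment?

58443 hours

They coincide at every common multiple of the periods; the first is the LCM.
231 = 3 × 7 × 11
363 = 3 × 11^2
759 = 3 × 11 × 23
LCM(231, 363, 759) = 3 × 7 × 11^2 × 23 = 58443.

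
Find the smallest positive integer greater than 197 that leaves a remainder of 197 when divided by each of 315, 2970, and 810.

N − 197 must be a common multiple of 315, 2970, and 810.
315 = 3^2 × 5 × 7
2970 = 2 × 3^3 × 5 × 11
810 = 2 × 3^4 × 5
LCM(315, 2970, 810) = 2 × 3^4 × 5 × 7 × 11 = 62370.
Smallest N > 197 is LCM + 197 = 62370 + 197 = 62567.

62567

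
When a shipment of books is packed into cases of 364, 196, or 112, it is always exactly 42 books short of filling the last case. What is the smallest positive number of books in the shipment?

10150

Being 42 short of a full case of size k means N ≡ −42 (mod k), i.e. N + 42 is a multiple of each size.
364 = 2^2 × 7 × 13
196 = 2^2 × 7^2
112 = 2^4 × 7
LCM(364, 196, 112) = 2^4 × 7^2 × 13 = 10192.
Smallest positive N is 10192 − 42 = 10150.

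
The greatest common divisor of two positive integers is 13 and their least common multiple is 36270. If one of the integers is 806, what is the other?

585

For two integers, gcd × lcm = product, so the other is (13 × 36270) / 806 = 471510 / 806 = 585.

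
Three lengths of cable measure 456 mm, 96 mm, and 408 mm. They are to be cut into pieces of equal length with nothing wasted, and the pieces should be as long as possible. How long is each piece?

Each piece length must divide every original length, so the longest possible is gcd(456, 96, 408).
456 = 2^3 × 3 × 19
96 = 2^5 × 3
408 = 2^3 × 3 × 17
gcd(456, 96, 408) = 2^3 × 3 = 24.

24 mm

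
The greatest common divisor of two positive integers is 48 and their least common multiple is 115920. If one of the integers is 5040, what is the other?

For two integers, gcd × lcm = product, so the other is (48 × 115920) / 5040 = 5564160 / 5040 = 1104.

1104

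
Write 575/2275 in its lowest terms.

575 = 5^2 × 23
2275 = 5^2 × 7 × 13
gcd(575, 2275) = 5^2 = 25.
Divide numerator and denominator by 25: 575/2275 = 23/91.

23/91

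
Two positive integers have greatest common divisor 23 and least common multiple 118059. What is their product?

2715357

For any two positive integers, gcd × lcm = product = 23 × 118059 = 2715357.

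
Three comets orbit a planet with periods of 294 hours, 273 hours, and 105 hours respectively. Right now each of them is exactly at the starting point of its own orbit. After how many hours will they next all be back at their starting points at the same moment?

We need the least common multiple of the intervals.
294 = 2 × 3 × 7^2
273 = 3 × 7 × 13
105 = 3 × 5 × 7
LCM(294, 273, 105) = 2 × 3 × 5 × 7^2 × 13 = 19110.

19110 hours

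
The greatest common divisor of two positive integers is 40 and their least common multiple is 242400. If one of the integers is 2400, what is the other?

For two integers, gcd × lcm = product, so the other is (40 × 242400) / 2400 = 9696000 / 2400 = 4040.

4040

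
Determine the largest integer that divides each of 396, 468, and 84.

12

396 = 2^2 × 3^2 × 11
468 = 2^2 × 3^2 × 13
84 = 2^2 × 3 × 7
gcd(396, 468, 84) = 2^2 × 3 = 12.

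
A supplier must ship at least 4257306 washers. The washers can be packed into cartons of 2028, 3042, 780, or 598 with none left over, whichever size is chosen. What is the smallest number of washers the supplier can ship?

4897620

The number of washers must be a common multiple of 2028, 3042, 780, and 598, so a multiple of their LCM.
2028 = 2^2 × 3 × 13^2
3042 = 2 × 3^2 × 13^2
780 = 2^2 × 3 × 5 × 13
598 = 2 × 13 × 23
LCM(2028, 3042, 780, 598) = 2^2 × 3^2 × 5 × 13^2 × 23 = 699660.
Smallest multiple of 699660 that is ≥ 4257306: ⌈4257306/699660⌉ × 699660 = 7 × 699660 = 4897620.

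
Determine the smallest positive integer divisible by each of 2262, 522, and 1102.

2262 = 2 × 3 × 13 × 29
522 = 2 × 3^2 × 29
1102 = 2 × 19 × 29
LCM(2262, 522, 1102) = 2 × 3^2 × 13 × 19 × 29 = 128934.

128934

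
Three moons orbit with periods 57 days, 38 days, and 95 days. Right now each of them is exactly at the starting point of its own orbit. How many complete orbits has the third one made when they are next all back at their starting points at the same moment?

6 orbits

The first common completion time is the LCM of the periods.
57 = 3 × 19
38 = 2 × 19
95 = 5 × 19
LCM(57, 38, 95) = 2 × 3 × 5 × 19 = 570.
Orbits for period 95: 570 / 95 = 6.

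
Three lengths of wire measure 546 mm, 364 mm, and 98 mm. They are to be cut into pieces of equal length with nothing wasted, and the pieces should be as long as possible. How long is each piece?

14 mm

The greatest length dividing all of 546, 364, and 98 is their gcd.
546 = 2 × 3 × 7 × 13
364 = 2^2 × 7 × 13
98 = 2 × 7^2
gcd(546, 364, 98) = 2 × 7 = 14.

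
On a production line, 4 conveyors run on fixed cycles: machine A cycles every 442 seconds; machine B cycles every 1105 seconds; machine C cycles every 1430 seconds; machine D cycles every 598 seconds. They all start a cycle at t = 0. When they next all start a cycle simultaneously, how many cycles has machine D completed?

935 cycles

All finish a whole number of cycles simultaneously at t = LCM of the periods.
442 = 2 × 13 × 17
1105 = 5 × 13 × 17
1430 = 2 × 5 × 11 × 13
598 = 2 × 13 × 23
LCM(442, 1105, 1430, 598) = 2 × 5 × 11 × 13 × 17 × 23 = 559130.
Cycles for period 598: 559130 / 598 = 935.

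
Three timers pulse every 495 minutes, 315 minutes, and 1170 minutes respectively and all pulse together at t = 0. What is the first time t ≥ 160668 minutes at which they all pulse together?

Joint pulses occur at multiples of LCM(495, 315, 1170).
495 = 3^2 × 5 × 11
315 = 3^2 × 5 × 7
1170 = 2 × 3^2 × 5 × 13
LCM(495, 315, 1170) = 2 × 3^2 × 5 × 7 × 11 × 13 = 90090.
Smallest multiple of 90090 that is ≥ 160668: ⌈160668/90090⌉ × 90090 = 2 × 90090 = 180180.

180180 minutes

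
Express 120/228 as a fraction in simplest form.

10/19

120 = 2^3 × 3 × 5
228 = 2^2 × 3 × 19
gcd(120, 228) = 2^2 × 3 = 12.
Divide numerator and denominator by 12: 120/228 = 10/19.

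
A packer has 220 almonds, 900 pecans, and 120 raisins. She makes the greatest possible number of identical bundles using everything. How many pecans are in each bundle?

45

Number of bundles = gcd(220, 900, 120).
220 = 2^2 × 5 × 11
900 = 2^2 × 3^2 × 5^2
120 = 2^3 × 3 × 5
gcd(220, 900, 120) = 2^2 × 5 = 20.
pecans per bundle = 900 / 20 = 45.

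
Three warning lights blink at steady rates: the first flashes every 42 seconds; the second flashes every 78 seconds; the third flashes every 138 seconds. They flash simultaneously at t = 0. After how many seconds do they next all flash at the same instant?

12558 seconds

The first simultaneous occurrence is after LCM of the individual periods.
42 = 2 × 3 × 7
78 = 2 × 3 × 13
138 = 2 × 3 × 23
LCM(42, 78, 138) = 2 × 3 × 7 × 13 × 23 = 12558.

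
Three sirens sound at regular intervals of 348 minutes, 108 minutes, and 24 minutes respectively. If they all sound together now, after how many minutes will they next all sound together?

We need the least common multiple of the intervals.
348 = 2^2 × 3 × 29
108 = 2^2 × 3^3
24 = 2^3 × 3
LCM(348, 108, 24) = 2^3 × 3^3 × 29 = 6264.

6264 minutes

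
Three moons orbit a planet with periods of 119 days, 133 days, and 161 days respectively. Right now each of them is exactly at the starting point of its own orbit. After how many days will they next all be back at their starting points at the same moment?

The first simultaneous occurrence is after LCM of the individual periods.
119 = 7 × 17
133 = 7 × 19
161 = 7 × 23
LCM(119, 133, 161) = 7 × 17 × 19 × 23 = 52003.

52003 days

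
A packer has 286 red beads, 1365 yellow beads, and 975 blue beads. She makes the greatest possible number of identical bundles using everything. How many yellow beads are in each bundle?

105

Number of bundles = gcd(286, 1365, 975).
286 = 2 × 11 × 13
1365 = 3 × 5 × 7 × 13
975 = 3 × 5^2 × 13
gcd(286, 1365, 975) = 13.
yellow beads per bundle = 1365 / 13 = 105.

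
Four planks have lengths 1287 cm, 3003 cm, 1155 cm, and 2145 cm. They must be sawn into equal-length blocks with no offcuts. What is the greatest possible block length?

33 cm

The block length must divide every plank, so the greatest is gcd(1287, 3003, 1155, 2145).
1287 = 3^2 × 11 × 13
3003 = 3 × 7 × 11 × 13
1155 = 3 × 5 × 7 × 11
2145 = 3 × 5 × 11 × 13
gcd(1287, 3003, 1155, 2145) = 3 × 11 = 33.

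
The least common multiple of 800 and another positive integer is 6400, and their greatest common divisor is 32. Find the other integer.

gcd × lcm = product of the two integers, so the other integer is (32 × 6400) / 800 = 256.

256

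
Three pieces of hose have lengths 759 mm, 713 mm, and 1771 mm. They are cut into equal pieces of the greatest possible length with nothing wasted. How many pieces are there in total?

141

Piece length = gcd(759, 713, 1771).
759 = 3 × 11 × 23
713 = 23 × 31
1771 = 7 × 11 × 23
gcd(759, 713, 1771) = 23.
Total pieces = 759/23 + 713/23 + 1771/23 = 33 + 31 + 77 = 141.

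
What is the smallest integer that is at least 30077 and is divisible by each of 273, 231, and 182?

36036

The integer must be a common multiple of 273, 231, and 182, so a multiple of their LCM.
273 = 3 × 7 × 13
231 = 3 × 7 × 11
182 = 2 × 7 × 13
LCM(273, 231, 182) = 2 × 3 × 7 × 11 × 13 = 6006.
Smallest multiple of 6006 that is ≥ 30077: ⌈30077/6006⌉ × 6006 = 6 × 6006 = 36036.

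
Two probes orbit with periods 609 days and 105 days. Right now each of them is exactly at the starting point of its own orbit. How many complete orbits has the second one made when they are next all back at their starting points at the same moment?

29 orbits

They are all back at their starting positions together after one LCM of the periods.
609 = 3 × 7 × 29
105 = 3 × 5 × 7
LCM(609, 105) = 3 × 5 × 7 × 29 = 3045.
Orbits for period 105: 3045 / 105 = 29.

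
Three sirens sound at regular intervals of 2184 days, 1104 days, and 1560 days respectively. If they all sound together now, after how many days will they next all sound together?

They coincide at every common multiple of the periods; the first is the LCM.
2184 = 2^3 × 3 × 7 × 13
1104 = 2^4 × 3 × 23
1560 = 2^3 × 3 × 5 × 13
LCM(2184, 1104, 1560) = 2^4 × 3 × 5 × 7 × 13 × 23 = 502320.

502320 days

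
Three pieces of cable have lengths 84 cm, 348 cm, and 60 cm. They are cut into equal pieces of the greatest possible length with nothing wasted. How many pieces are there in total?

Piece length = gcd(84, 348, 60).
84 = 2^2 × 3 × 7
348 = 2^2 × 3 × 29
60 = 2^2 × 3 × 5
gcd(84, 348, 60) = 2^2 × 3 = 12.
Total pieces = 84/12 + 348/12 + 60/12 = 7 + 29 + 5 = 41.

41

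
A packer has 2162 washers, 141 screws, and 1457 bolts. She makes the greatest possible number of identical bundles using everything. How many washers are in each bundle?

Number of bundles = gcd(2162, 141, 1457).
2162 = 2 × 23 × 47
141 = 3 × 47
1457 = 31 × 47
gcd(2162, 141, 1457) = 47.
washers per bundle = 2162 / 47 = 46.

46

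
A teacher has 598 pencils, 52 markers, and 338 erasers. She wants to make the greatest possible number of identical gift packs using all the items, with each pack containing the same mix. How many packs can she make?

26 packs

The pack count must divide each quantity, so the greatest is gcd(598, 52, 338).
598 = 2 × 13 × 23
52 = 2^2 × 13
338 = 2 × 13^2
gcd(598, 52, 338) = 2 × 13 = 26.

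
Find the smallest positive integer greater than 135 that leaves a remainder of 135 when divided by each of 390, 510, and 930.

N − 135 must be a common multiple of 390, 510, and 930.
390 = 2 × 3 × 5 × 13
510 = 2 × 3 × 5 × 17
930 = 2 × 3 × 5 × 31
LCM(390, 510, 930) = 2 × 3 × 5 × 13 × 17 × 31 = 205530.
Smallest N > 135 is LCM + 135 = 205530 + 135 = 205665.

205665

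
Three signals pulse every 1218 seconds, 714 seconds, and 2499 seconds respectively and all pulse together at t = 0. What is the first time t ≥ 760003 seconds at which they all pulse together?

Joint pulses occur at multiples of LCM(1218, 714, 2499).
1218 = 2 × 3 × 7 × 29
714 = 2 × 3 × 7 × 17
2499 = 3 × 7^2 × 17
LCM(1218, 714, 2499) = 2 × 3 × 7^2 × 17 × 29 = 144942.
Smallest multiple of 144942 that is ≥ 760003: ⌈760003/144942⌉ × 144942 = 6 × 144942 = 869652.

869652 seconds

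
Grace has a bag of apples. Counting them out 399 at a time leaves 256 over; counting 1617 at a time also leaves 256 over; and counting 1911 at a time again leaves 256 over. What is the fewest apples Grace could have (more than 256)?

N − 256 must be a common multiple of 399, 1617, and 1911.
399 = 3 × 7 × 19
1617 = 3 × 7^2 × 11
1911 = 3 × 7^2 × 13
LCM(399, 1617, 1911) = 3 × 7^2 × 11 × 13 × 19 = 399399.
Smallest N > 256 is LCM + 256 = 399399 + 256 = 399655.

399655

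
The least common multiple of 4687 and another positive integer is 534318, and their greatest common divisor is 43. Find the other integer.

gcd × lcm = product of the two integers, so the other integer is (43 × 534318) / 4687 = 4902.

4902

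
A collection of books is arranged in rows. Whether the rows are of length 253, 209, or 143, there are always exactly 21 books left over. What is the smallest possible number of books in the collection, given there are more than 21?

N − 21 must be a common multiple of 253, 209, and 143.
253 = 11 × 23
209 = 11 × 19
143 = 11 × 13
LCM(253, 209, 143) = 11 × 13 × 19 × 23 = 62491.
Smallest N > 21 is LCM + 21 = 62491 + 21 = 62512.

62512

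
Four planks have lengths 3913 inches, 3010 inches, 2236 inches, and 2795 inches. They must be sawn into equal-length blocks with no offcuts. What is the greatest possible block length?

43 inches

The block length must divide every plank, so the greatest is gcd(3913, 3010, 2236, 2795).
3913 = 7 × 13 × 43
3010 = 2 × 5 × 7 × 43
2236 = 2^2 × 13 × 43
2795 = 5 × 13 × 43
gcd(3913, 3010, 2236, 2795) = 43.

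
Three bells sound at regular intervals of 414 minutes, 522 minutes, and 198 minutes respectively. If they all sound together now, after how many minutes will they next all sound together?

132066 minutes

They coincide at every common multiple of the periods; the first is the LCM.
414 = 2 × 3^2 × 23
522 = 2 × 3^2 × 29
198 = 2 × 3^2 × 11
LCM(414, 522, 198) = 2 × 3^2 × 11 × 23 × 29 = 132066.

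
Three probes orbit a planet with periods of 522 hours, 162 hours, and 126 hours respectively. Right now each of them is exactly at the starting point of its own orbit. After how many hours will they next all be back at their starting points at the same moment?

32886 hours

We need the least common multiple of the intervals.
522 = 2 × 3^2 × 29
162 = 2 × 3^4
126 = 2 × 3^2 × 7
LCM(522, 162, 126) = 2 × 3^4 × 7 × 29 = 32886.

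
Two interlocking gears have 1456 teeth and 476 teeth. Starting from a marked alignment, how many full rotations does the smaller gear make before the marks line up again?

They are all back at their starting positions together after one LCM of the periods.
1456 = 2^4 × 7 × 13
476 = 2^2 × 7 × 17
LCM(1456, 476) = 2^4 × 7 × 13 × 17 = 24752.
Rotations for period 476: 24752 / 476 = 52.

52 rotations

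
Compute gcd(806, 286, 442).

806 = 2 × 13 × 31
286 = 2 × 11 × 13
442 = 2 × 13 × 17
gcd(806, 286, 442) = 2 × 13 = 26.

26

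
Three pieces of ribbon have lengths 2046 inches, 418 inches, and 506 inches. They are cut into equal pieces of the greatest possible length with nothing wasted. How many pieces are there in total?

Piece length = gcd(2046, 418, 506).
2046 = 2 × 3 × 11 × 31
418 = 2 × 11 × 19
506 = 2 × 11 × 23
gcd(2046, 418, 506) = 2 × 11 = 22.
Total pieces = 2046/22 + 418/22 + 506/22 = 93 + 19 + 23 = 135.

135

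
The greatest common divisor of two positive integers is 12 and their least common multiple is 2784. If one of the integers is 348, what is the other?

96

For two integers, gcd × lcm = product, so the other is (12 × 2784) / 348 = 33408 / 348 = 96.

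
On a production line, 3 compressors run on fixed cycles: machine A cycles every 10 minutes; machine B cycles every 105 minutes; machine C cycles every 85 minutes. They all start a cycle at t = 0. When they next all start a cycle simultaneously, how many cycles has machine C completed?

42 cycles

They are all back at their starting positions together after one LCM of the periods.
10 = 2 × 5
105 = 3 × 5 × 7
85 = 5 × 17
LCM(10, 105, 85) = 2 × 3 × 5 × 7 × 17 = 3570.
Cycles for period 85: 3570 / 85 = 42.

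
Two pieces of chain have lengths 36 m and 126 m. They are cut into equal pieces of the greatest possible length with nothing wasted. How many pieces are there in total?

9

Piece length = gcd(36, 126).
36 = 2^2 × 3^2
126 = 2 × 3^2 × 7
gcd(36, 126) = 2 × 3^2 = 18.
Total pieces = 36/18 + 126/18 = 2 + 7 = 9.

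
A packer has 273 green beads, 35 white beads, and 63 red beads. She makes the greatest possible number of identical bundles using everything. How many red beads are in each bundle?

Number of bundles = gcd(273, 35, 63).
273 = 3 × 7 × 13
35 = 5 × 7
63 = 3^2 × 7
gcd(273, 35, 63) = 7.
red beads per bundle = 63 / 7 = 9.

9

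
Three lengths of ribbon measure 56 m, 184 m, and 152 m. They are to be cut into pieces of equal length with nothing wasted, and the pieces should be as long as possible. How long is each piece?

Each piece length must divide every original length, so the longest possible is gcd(56, 184, 152).
56 = 2^3 × 7
184 = 2^3 × 23
152 = 2^3 × 19
gcd(56, 184, 152) = 2^3 = 8.

8 m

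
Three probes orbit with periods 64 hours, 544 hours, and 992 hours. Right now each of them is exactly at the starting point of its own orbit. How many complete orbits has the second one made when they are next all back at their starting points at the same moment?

They are all back at their starting positions together after one LCM of the periods.
64 = 2^6
544 = 2^5 × 17
992 = 2^5 × 31
LCM(64, 544, 992) = 2^6 × 17 × 31 = 33728.
Orbits for period 544: 33728 / 544 = 62.

62 orbits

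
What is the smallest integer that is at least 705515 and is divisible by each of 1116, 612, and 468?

The integer must be a common multiple of 1116, 612, and 468, so a multiple of their LCM.
1116 = 2^2 × 3^2 × 31
612 = 2^2 × 3^2 × 17
468 = 2^2 × 3^2 × 13
LCM(1116, 612, 468) = 2^2 × 3^2 × 13 × 17 × 31 = 246636.
Smallest multiple of 246636 that is ≥ 705515: ⌈705515/246636⌉ × 246636 = 3 × 246636 = 739908.

739908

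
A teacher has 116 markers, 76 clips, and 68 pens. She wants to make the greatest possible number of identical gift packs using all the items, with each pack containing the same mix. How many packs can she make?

4 packs

The pack count must divide each quantity, so the greatest is gcd(116, 76, 68).
116 = 2^2 × 29
76 = 2^2 × 19
68 = 2^2 × 17
gcd(116, 76, 68) = 2^2 = 4.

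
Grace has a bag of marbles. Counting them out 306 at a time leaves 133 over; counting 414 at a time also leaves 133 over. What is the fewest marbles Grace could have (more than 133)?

7171

N − 133 must be a common multiple of 306 and 414.
306 = 2 × 3^2 × 17
414 = 2 × 3^2 × 23
LCM(306, 414) = 2 × 3^2 × 17 × 23 = 7038.
Smallest N > 133 is LCM + 133 = 7038 + 133 = 7171.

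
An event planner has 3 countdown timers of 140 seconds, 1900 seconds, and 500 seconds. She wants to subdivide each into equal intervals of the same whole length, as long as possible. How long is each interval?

The interval must divide each timer length; the longest such is the gcd.
140 = 2^2 × 5 × 7
1900 = 2^2 × 5^2 × 19
500 = 2^2 × 5^3
gcd(140, 1900, 500) = 2^2 × 5 = 20.

20 seconds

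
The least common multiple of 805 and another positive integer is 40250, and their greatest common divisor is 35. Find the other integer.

1750

gcd × lcm = product of the two integers, so the other integer is (35 × 40250) / 805 = 1750.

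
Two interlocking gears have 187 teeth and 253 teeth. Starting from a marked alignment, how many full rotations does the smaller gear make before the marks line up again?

23 rotations

All finish a whole number of cycles simultaneously at t = LCM of the periods.
187 = 11 × 17
253 = 11 × 23
LCM(187, 253) = 11 × 17 × 23 = 4301.
Rotations for period 187: 4301 / 187 = 23.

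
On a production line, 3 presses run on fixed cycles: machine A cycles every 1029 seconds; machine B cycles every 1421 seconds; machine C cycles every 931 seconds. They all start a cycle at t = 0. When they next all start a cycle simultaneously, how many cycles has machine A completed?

They are all back at their starting positions together after one LCM of the periods.
1029 = 3 × 7^3
1421 = 7^2 × 29
931 = 7^2 × 19
LCM(1029, 1421, 931) = 3 × 7^3 × 19 × 29 = 566979.
Cycles for period 1029: 566979 / 1029 = 551.

551 cycles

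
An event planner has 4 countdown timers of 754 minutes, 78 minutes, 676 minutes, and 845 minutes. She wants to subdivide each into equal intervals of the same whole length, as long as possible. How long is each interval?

13 minutes

The interval must divide each timer length; the longest such is the gcd.
754 = 2 × 13 × 29
78 = 2 × 3 × 13
676 = 2^2 × 13^2
845 = 5 × 13^2
gcd(754, 78, 676, 845) = 13.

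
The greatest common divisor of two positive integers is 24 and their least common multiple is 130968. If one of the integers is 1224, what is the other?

For two integers, gcd × lcm = product, so the other is (24 × 130968) / 1224 = 3143232 / 1224 = 2568.

2568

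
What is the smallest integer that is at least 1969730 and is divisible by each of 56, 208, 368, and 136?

2277184

The integer must be a common multiple of 56, 208, 368, and 136, so a multiple of their LCM.
56 = 2^3 × 7
208 = 2^4 × 13
368 = 2^4 × 23
136 = 2^3 × 17
LCM(56, 208, 368, 136) = 2^4 × 7 × 13 × 17 × 23 = 569296.
Smallest multiple of 569296 that is ≥ 1969730: ⌈1969730/569296⌉ × 569296 = 4 × 569296 = 2277184.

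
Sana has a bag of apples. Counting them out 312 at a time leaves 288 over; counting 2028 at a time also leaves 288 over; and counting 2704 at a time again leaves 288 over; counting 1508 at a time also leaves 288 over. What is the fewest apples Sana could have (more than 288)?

N − 288 must be a common multiple of 312, 2028, 2704, and 1508.
312 = 2^3 × 3 × 13
2028 = 2^2 × 3 × 13^2
2704 = 2^4 × 13^2
1508 = 2^2 × 13 × 29
LCM(312, 2028, 2704, 1508) = 2^4 × 3 × 13^2 × 29 = 235248.
Smallest N > 288 is LCM + 288 = 235248 + 288 = 235536.

235536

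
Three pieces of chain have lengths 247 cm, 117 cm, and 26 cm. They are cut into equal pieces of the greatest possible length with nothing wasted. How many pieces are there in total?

30

Piece length = gcd(247, 117, 26).
247 = 13 × 19
117 = 3^2 × 13
26 = 2 × 13
gcd(247, 117, 26) = 13.
Total pieces = 247/13 + 117/13 + 26/13 = 19 + 9 + 2 = 30.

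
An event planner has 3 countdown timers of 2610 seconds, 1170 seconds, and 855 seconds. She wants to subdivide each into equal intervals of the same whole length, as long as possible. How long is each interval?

The interval must divide each timer length; the longest such is the gcd.
2610 = 2 × 3^2 × 5 × 29
1170 = 2 × 3^2 × 5 × 13
855 = 3^2 × 5 × 19
gcd(2610, 1170, 855) = 3^2 × 5 = 45.

45 seconds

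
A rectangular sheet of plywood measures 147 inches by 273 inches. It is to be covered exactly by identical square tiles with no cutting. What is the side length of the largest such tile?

The tile side must divide both 147 and 273, so the largest is their gcd.
147 = 3 × 7^2
273 = 3 × 7 × 13
gcd(147, 273) = 3 × 7 = 21.

21 inches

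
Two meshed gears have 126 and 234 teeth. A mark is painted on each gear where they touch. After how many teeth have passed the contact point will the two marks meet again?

1638 teeth

The first simultaneous occurrence is after LCM of the individual periods.
126 = 2 × 3^2 × 7
234 = 2 × 3^2 × 13
LCM(126, 234) = 2 × 3^2 × 7 × 13 = 1638.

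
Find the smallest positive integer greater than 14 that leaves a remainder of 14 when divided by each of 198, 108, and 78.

N − 14 must be a common multiple of 198, 108, and 78.
198 = 2 × 3^2 × 11
108 = 2^2 × 3^3
78 = 2 × 3 × 13
LCM(198, 108, 78) = 2^2 × 3^3 × 11 × 13 = 15444.
Smallest N > 14 is LCM + 14 = 15444 + 14 = 15458.

15458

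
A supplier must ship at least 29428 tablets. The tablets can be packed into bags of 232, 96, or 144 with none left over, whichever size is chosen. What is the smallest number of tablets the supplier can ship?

33408

The number of tablets must be a common multiple of 232, 96, and 144, so a multiple of their LCM.
232 = 2^3 × 29
96 = 2^5 × 3
144 = 2^4 × 3^2
LCM(232, 96, 144) = 2^5 × 3^2 × 29 = 8352.
Smallest multiple of 8352 that is ≥ 29428: ⌈29428/8352⌉ × 8352 = 4 × 8352 = 33408.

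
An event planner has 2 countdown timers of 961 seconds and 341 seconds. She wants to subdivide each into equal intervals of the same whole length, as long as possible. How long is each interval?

31 seconds

The interval must divide each timer length; the longest such is the gcd.
961 = 31^2
341 = 11 × 31
gcd(961, 341) = 31.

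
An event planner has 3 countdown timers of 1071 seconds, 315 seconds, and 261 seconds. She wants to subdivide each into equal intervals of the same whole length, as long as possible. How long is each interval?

The interval must divide each timer length; the longest such is the gcd.
1071 = 3^2 × 7 × 17
315 = 3^2 × 5 × 7
261 = 3^2 × 29
gcd(1071, 315, 261) = 3^2 = 9.

9 seconds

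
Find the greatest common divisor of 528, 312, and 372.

528 = 2^4 × 3 × 11
312 = 2^3 × 3 × 13
372 = 2^2 × 3 × 31
gcd(528, 312, 372) = 2^2 × 3 = 12.

12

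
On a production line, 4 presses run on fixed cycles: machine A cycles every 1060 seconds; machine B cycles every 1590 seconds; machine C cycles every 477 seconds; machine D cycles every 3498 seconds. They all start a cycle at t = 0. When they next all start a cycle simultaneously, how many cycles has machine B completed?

They are all back at their starting positions together after one LCM of the periods.
1060 = 2^2 × 5 × 53
1590 = 2 × 3 × 5 × 53
477 = 3^2 × 53
3498 = 2 × 3 × 11 × 53
LCM(1060, 1590, 477, 3498) = 2^2 × 3^2 × 5 × 11 × 53 = 104940.
Cycles for period 1590: 104940 / 1590 = 66.

66 cycles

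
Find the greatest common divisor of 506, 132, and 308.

22

506 = 2 × 11 × 23
132 = 2^2 × 3 × 11
308 = 2^2 × 7 × 11
gcd(506, 132, 308) = 2 × 11 = 22.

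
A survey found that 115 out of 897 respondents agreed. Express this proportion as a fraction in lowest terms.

115 = 5 × 23
897 = 3 × 13 × 23
gcd(115, 897) = 23.
Divide numerator and denominator by 23: 115/897 = 5/39.

5/39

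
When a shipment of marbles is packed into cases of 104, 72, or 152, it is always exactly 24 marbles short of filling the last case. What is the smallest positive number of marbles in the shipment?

Being 24 short of a full case of size k means N ≡ −24 (mod k), i.e. N + 24 is a multiple of each size.
104 = 2^3 × 13
72 = 2^3 × 3^2
152 = 2^3 × 19
LCM(104, 72, 152) = 2^3 × 3^2 × 13 × 19 = 17784.
Smallest positive N is 17784 − 24 = 17760.

17760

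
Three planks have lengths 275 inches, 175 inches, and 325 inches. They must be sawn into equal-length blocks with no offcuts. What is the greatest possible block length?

This is the greatest common divisor of 275, 175, and 325.
275 = 5^2 × 11
175 = 5^2 × 7
325 = 5^2 × 13
gcd(275, 175, 325) = 5^2 = 25.

25 inches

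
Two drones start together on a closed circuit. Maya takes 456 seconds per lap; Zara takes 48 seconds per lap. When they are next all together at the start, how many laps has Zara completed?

19 laps

They are all back at their starting positions together after one LCM of the periods.
456 = 2^3 × 3 × 19
48 = 2^4 × 3
LCM(456, 48) = 2^4 × 3 × 19 = 912.
Laps for period 48: 912 / 48 = 19.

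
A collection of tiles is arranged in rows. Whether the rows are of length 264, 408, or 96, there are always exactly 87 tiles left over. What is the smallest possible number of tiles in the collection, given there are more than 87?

18039

N − 87 must be a common multiple of 264, 408, and 96.
264 = 2^3 × 3 × 11
408 = 2^3 × 3 × 17
96 = 2^5 × 3
LCM(264, 408, 96) = 2^5 × 3 × 11 × 17 = 17952.
Smallest N > 87 is LCM + 87 = 17952 + 87 = 18039.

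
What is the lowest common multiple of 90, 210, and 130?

90 = 2 × 3^2 × 5
210 = 2 × 3 × 5 × 7
130 = 2 × 5 × 13
LCM(90, 210, 130) = 2 × 3^2 × 5 × 7 × 13 = 8190.

8190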